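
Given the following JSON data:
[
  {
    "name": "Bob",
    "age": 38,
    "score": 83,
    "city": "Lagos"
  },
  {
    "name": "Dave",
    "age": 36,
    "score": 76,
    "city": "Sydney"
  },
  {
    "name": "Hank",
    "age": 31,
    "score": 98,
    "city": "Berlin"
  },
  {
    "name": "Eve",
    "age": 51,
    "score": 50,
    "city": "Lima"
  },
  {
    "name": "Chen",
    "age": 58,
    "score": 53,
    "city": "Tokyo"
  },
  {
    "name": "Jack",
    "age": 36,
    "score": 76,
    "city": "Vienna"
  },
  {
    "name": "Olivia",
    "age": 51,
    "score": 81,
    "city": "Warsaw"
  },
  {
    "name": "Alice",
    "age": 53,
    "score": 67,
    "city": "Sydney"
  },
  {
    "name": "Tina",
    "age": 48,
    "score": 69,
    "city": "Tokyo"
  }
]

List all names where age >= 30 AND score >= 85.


Checking both conditions:
  Bob (age=38, score=83) -> no
  Dave (age=36, score=76) -> no
  Hank (age=31, score=98) -> YES
  Eve (age=51, score=50) -> no
  Chen (age=58, score=53) -> no
  Jack (age=36, score=76) -> no
  Olivia (age=51, score=81) -> no
  Alice (age=53, score=67) -> no
  Tina (age=48, score=69) -> no


ANSWER: Hank


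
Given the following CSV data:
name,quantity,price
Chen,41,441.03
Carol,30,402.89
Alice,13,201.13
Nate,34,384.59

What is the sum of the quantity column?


Values in 'quantity' column:
  Row 1: 41
  Row 2: 30
  Row 3: 13
  Row 4: 34
Sum = 41 + 30 + 13 + 34 = 118

ANSWER: 118


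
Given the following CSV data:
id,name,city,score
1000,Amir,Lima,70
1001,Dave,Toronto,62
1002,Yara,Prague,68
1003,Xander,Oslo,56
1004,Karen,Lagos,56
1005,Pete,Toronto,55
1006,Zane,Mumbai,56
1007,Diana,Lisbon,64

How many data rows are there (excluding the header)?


Counting rows (excluding header):
Header: id,name,city,score
Data rows: 8

ANSWER: 8


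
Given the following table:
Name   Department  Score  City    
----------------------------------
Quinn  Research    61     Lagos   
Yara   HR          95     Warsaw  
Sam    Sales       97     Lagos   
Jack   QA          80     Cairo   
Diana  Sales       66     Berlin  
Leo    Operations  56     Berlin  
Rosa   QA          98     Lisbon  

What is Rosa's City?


Row 7: Rosa
City = Lisbon

ANSWER: Lisbon


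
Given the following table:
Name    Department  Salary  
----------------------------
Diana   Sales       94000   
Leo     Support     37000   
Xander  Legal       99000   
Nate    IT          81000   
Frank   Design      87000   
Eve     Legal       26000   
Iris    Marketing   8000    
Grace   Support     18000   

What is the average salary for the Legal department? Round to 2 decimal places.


Legal department members:
  Xander: 99000
  Eve: 26000
Sum = 125000
Count = 2
Average = 125000 / 2 = 62500.00

ANSWER: 62500.00


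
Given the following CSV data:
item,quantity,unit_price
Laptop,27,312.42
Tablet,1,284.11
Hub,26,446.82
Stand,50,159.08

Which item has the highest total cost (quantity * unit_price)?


Computing row totals:
  Laptop: 8435.34
  Tablet: 284.11
  Hub: 11617.32
  Stand: 7954.0
Maximum: Hub (11617.32)

ANSWER: Hub


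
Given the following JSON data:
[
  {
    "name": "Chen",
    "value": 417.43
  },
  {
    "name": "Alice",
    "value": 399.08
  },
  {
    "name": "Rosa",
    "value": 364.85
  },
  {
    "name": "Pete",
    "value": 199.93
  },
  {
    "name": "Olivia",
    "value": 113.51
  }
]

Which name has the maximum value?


Comparing values:
  Chen: 417.43
  Alice: 399.08
  Rosa: 364.85
  Pete: 199.93
  Olivia: 113.51
Maximum: Chen (417.43)

ANSWER: Chen


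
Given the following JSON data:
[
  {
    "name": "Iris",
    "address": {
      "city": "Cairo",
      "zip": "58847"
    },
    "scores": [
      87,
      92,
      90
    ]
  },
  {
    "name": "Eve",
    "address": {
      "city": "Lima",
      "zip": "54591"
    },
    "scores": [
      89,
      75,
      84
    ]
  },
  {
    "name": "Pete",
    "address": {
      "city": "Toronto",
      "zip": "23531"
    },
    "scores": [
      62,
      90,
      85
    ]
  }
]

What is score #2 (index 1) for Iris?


Path: records[0].scores[1]
Value: 92

ANSWER: 92


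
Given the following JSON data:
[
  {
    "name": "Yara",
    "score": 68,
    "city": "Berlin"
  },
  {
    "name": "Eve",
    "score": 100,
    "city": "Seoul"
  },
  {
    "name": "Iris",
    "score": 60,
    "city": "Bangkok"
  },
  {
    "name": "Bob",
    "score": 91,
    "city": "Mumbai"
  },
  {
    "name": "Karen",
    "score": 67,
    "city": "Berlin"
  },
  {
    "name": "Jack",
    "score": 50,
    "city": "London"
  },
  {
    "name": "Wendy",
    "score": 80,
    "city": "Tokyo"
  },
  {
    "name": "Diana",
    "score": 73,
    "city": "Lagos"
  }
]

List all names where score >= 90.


Filtering records where score >= 90:
  Yara (score=68) -> no
  Eve (score=100) -> YES
  Iris (score=60) -> no
  Bob (score=91) -> YES
  Karen (score=67) -> no
  Jack (score=50) -> no
  Wendy (score=80) -> no
  Diana (score=73) -> no


ANSWER: Eve, Bob


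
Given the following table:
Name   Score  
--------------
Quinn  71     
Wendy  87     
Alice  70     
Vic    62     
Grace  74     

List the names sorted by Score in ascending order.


Sorting by Score (ascending):
  Vic: 62
  Alice: 70
  Quinn: 71
  Grace: 74
  Wendy: 87


ANSWER: Vic, Alice, Quinn, Grace, Wendy


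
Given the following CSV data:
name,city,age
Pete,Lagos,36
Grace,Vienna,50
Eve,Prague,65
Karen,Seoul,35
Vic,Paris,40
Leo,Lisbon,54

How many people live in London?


Scanning city column for 'London':
Total matches: 0

ANSWER: 0


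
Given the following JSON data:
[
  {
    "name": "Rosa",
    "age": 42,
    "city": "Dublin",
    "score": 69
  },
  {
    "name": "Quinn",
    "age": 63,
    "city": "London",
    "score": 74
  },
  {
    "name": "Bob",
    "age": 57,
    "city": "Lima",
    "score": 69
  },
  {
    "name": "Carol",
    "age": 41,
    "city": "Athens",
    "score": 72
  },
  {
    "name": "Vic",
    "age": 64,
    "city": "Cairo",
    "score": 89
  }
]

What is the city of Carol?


Looking up record where name = Carol
Record index: 3
Field 'city' = Athens

ANSWER: Athens


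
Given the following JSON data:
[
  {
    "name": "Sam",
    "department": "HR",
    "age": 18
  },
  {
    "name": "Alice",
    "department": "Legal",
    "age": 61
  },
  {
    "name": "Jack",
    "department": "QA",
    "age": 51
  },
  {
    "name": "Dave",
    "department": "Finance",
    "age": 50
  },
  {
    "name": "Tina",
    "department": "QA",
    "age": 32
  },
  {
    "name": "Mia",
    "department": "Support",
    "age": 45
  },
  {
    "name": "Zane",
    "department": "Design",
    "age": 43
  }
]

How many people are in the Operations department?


Scanning records for department = Operations
  No matches found
Count: 0

ANSWER: 0


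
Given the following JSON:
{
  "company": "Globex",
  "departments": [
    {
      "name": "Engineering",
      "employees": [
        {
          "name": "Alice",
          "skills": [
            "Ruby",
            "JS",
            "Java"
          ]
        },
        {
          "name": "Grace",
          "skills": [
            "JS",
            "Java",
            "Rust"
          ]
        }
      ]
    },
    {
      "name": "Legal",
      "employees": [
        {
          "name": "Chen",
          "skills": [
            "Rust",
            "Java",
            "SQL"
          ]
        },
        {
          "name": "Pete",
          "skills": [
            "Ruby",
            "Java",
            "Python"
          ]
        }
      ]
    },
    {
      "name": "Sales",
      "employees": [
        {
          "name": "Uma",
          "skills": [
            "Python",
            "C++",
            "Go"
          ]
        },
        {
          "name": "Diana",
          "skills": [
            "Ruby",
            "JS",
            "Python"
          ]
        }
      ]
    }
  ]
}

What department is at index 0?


Path: departments[0].name
Value: Engineering

ANSWER: Engineering


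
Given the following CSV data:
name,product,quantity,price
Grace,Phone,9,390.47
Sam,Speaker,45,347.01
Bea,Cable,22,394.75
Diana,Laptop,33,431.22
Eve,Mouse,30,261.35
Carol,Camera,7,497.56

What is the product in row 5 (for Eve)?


Row 5: Eve
Column 'product' = Mouse

ANSWER: Mouse


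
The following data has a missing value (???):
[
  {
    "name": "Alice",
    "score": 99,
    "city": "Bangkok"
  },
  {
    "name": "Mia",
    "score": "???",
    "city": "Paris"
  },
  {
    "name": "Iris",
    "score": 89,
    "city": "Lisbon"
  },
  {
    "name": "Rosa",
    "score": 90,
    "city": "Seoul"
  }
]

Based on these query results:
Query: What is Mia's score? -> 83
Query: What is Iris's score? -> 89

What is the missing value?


The missing value is Mia's score
From query: Mia's score = 83

ANSWER: 83


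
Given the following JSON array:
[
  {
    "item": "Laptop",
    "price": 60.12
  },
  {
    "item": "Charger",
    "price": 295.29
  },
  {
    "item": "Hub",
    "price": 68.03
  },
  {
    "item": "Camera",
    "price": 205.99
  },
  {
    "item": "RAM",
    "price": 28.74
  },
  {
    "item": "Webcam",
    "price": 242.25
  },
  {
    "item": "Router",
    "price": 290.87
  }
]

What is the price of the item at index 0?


Array index 0 -> Laptop
price = 60.12

ANSWER: 60.12


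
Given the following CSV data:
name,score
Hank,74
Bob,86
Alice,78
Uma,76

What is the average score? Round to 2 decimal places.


Scores: 74, 86, 78, 76
Sum = 314
Count = 4
Average = 314 / 4 = 78.50

ANSWER: 78.50


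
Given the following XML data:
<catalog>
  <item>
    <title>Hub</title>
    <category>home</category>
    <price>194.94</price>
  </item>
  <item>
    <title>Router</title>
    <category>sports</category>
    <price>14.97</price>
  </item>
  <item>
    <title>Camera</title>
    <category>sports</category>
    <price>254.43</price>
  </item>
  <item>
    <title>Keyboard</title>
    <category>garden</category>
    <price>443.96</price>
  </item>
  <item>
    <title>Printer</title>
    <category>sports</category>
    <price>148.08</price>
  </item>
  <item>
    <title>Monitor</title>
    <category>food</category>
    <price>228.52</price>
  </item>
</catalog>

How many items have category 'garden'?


Scanning <item> elements for <category>garden</category>:
  Item 4: Keyboard -> MATCH
Count: 1

ANSWER: 1


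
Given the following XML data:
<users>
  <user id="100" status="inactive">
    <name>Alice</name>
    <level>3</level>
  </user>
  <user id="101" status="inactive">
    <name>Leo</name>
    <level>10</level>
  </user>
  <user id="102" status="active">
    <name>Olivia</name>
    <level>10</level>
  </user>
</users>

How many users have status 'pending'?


Counting users with status='pending':
Count: 0

ANSWER: 0


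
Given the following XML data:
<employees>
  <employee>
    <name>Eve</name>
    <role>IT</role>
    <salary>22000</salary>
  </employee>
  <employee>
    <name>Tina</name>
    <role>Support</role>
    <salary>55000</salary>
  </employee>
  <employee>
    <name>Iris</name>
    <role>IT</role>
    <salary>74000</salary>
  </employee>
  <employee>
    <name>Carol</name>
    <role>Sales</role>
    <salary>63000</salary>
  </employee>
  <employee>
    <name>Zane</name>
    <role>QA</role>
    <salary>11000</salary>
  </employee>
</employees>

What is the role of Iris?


Searching for <employee> with <name>Iris</name>
Found at position 3
<role>IT</role>

ANSWER: IT


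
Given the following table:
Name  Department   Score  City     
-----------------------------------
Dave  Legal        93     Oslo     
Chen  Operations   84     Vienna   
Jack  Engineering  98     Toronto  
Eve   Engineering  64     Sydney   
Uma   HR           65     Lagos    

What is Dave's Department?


Row 1: Dave
Department = Legal

ANSWER: Legal


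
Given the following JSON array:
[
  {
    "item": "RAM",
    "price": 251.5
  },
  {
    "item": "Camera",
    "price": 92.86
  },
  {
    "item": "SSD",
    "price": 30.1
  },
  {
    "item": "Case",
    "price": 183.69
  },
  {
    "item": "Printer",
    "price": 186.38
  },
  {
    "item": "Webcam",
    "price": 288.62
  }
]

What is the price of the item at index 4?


Array index 4 -> Printer
price = 186.38

ANSWER: 186.38


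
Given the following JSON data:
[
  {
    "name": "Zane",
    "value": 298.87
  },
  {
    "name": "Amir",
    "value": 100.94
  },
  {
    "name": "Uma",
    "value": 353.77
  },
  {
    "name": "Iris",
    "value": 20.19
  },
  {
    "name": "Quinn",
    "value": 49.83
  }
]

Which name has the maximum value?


Comparing values:
  Zane: 298.87
  Amir: 100.94
  Uma: 353.77
  Iris: 20.19
  Quinn: 49.83
Maximum: Uma (353.77)

ANSWER: Uma


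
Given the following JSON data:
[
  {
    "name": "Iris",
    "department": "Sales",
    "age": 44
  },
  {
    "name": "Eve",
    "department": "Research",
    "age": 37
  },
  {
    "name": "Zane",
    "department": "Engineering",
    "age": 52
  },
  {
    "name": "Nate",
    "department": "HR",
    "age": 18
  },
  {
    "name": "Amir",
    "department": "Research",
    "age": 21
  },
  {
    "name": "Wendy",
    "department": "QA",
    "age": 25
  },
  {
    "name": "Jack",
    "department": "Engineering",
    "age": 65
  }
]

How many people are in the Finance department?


Scanning records for department = Finance
  No matches found
Count: 0

ANSWER: 0


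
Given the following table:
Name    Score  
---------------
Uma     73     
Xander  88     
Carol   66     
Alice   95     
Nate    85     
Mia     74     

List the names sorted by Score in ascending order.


Sorting by Score (ascending):
  Carol: 66
  Uma: 73
  Mia: 74
  Nate: 85
  Xander: 88
  Alice: 95


ANSWER: Carol, Uma, Mia, Nate, Xander, Alice


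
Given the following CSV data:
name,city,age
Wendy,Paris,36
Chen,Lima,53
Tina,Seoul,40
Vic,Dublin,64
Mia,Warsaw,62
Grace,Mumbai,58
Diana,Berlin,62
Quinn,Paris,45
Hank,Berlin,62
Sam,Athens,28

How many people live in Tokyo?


Scanning city column for 'Tokyo':
Total matches: 0

ANSWER: 0


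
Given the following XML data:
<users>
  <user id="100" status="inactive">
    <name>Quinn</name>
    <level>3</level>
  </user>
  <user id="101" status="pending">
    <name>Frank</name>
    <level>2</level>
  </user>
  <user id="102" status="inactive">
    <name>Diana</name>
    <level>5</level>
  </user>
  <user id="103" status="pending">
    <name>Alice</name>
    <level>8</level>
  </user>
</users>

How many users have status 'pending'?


Counting users with status='pending':
  Frank (id=101) -> MATCH
  Alice (id=103) -> MATCH
Count: 2

ANSWER: 2


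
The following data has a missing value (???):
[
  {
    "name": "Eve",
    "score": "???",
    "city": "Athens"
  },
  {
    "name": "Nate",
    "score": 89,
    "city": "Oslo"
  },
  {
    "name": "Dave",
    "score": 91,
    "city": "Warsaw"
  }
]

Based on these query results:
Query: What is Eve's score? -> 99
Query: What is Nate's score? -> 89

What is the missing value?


The missing value is Eve's score
From query: Eve's score = 99

ANSWER: 99


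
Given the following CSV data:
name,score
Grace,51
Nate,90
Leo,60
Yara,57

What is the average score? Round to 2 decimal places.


Scores: 51, 90, 60, 57
Sum = 258
Count = 4
Average = 258 / 4 = 64.50

ANSWER: 64.50


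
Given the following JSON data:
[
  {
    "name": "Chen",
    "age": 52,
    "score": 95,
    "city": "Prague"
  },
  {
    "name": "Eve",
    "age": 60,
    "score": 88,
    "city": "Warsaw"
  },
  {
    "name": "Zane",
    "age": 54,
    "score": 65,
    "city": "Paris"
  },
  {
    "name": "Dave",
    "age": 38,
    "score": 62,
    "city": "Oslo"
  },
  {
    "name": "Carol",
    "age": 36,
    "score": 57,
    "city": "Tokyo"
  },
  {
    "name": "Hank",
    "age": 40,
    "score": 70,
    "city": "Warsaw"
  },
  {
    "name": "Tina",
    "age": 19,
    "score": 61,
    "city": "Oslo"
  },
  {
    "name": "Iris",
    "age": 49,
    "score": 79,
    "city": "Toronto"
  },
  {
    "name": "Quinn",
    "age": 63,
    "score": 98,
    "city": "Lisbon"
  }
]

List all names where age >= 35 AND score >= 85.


Checking both conditions:
  Chen (age=52, score=95) -> YES
  Eve (age=60, score=88) -> YES
  Zane (age=54, score=65) -> no
  Dave (age=38, score=62) -> no
  Carol (age=36, score=57) -> no
  Hank (age=40, score=70) -> no
  Tina (age=19, score=61) -> no
  Iris (age=49, score=79) -> no
  Quinn (age=63, score=98) -> YES


ANSWER: Chen, Eve, Quinn


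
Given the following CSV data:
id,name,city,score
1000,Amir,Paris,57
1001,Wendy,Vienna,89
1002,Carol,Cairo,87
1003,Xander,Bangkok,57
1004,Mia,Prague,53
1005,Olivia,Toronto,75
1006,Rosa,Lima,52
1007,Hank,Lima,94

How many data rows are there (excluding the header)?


Counting rows (excluding header):
Header: id,name,city,score
Data rows: 8

ANSWER: 8


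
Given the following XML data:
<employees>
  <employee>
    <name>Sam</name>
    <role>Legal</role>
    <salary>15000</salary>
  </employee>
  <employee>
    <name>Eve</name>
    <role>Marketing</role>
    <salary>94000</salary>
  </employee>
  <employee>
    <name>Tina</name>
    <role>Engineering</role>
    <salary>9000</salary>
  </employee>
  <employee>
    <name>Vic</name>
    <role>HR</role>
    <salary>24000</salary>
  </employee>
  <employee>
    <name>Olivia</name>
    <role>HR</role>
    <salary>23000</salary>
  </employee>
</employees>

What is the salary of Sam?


Searching for <employee> with <name>Sam</name>
Found at position 1
<salary>15000</salary>

ANSWER: 15000


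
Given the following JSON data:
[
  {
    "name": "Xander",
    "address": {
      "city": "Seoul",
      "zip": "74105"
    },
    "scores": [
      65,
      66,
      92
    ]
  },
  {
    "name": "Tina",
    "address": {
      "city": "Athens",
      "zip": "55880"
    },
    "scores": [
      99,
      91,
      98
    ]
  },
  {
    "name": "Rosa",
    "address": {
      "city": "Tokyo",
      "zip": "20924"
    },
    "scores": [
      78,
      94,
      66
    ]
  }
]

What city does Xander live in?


Path: records[0].address.city
Value: Seoul

ANSWER: Seoul


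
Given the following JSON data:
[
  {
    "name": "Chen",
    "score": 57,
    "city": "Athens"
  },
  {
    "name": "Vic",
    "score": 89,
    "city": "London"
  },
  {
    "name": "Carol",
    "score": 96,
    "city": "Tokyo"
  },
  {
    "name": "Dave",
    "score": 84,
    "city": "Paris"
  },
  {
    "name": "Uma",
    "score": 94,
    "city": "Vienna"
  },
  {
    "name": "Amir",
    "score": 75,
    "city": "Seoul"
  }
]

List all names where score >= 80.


Filtering records where score >= 80:
  Chen (score=57) -> no
  Vic (score=89) -> YES
  Carol (score=96) -> YES
  Dave (score=84) -> YES
  Uma (score=94) -> YES
  Amir (score=75) -> no


ANSWER: Vic, Carol, Dave, Uma


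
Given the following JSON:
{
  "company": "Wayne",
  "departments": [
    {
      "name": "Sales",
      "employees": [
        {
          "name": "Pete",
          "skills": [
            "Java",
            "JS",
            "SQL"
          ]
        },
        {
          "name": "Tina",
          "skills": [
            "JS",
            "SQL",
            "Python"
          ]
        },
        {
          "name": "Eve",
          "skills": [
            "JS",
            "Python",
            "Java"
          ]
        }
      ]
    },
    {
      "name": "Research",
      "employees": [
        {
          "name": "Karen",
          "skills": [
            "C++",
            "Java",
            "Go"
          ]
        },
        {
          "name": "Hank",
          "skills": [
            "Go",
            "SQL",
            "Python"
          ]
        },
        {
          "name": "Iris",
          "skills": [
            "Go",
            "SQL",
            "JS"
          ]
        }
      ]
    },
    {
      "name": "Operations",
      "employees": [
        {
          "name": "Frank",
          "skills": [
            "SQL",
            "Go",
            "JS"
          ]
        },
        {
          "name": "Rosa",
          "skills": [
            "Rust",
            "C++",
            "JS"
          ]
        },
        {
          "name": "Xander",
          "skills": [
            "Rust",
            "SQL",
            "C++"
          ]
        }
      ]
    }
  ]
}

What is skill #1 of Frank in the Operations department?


Path: departments[2].employees[0].skills[0]
Value: SQL

ANSWER: SQL


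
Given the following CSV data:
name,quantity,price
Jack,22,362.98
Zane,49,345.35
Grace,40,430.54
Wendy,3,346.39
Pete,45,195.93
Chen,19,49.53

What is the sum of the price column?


Values in 'price' column:
  Row 1: 362.98
  Row 2: 345.35
  Row 3: 430.54
  Row 4: 346.39
  Row 5: 195.93
  Row 6: 49.53
Sum = 362.98 + 345.35 + 430.54 + 346.39 + 195.93 + 49.53 = 1730.72

ANSWER: 1730.72


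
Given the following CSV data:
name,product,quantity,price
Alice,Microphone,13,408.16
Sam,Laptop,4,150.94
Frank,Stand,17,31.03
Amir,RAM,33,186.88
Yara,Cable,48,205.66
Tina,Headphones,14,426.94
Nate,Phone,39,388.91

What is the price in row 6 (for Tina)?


Row 6: Tina
Column 'price' = 426.94

ANSWER: 426.94


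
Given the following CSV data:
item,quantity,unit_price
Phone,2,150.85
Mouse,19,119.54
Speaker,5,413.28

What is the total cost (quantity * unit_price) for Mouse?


Row: Mouse
quantity = 19
unit_price = 119.54
total = 19 * 119.54 = 2271.26

ANSWER: 2271.26


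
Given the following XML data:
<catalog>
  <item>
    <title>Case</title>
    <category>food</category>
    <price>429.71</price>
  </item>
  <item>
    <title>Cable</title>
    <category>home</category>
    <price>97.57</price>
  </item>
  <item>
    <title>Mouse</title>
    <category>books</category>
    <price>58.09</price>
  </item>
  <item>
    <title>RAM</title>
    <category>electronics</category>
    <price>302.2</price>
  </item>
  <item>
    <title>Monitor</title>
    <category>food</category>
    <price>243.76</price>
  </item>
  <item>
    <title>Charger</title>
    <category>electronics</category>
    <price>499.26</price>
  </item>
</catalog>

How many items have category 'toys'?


Scanning <item> elements for <category>toys</category>:
Count: 0

ANSWER: 0


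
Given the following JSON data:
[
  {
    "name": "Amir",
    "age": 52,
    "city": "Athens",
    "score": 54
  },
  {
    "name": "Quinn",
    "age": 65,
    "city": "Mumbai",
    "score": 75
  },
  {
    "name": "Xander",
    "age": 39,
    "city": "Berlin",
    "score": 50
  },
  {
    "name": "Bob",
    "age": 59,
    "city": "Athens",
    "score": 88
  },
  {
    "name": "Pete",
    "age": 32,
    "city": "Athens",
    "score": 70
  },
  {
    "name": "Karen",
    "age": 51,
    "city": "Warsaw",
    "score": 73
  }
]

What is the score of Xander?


Looking up record where name = Xander
Record index: 2
Field 'score' = 50

ANSWER: 50


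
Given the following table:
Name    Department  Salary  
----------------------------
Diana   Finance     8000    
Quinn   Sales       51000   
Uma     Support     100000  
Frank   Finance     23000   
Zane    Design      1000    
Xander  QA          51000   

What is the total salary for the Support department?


Support department members:
  Uma: 100000
Total = 100000 = 100000

ANSWER: 100000


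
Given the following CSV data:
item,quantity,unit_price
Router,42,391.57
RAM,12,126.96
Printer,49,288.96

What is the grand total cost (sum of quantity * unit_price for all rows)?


Computing row totals:
  Router: 42 * 391.57 = 16445.94
  RAM: 12 * 126.96 = 1523.52
  Printer: 49 * 288.96 = 14159.04
Grand total = 16445.94 + 1523.52 + 14159.04 = 32128.5

ANSWER: 32128.5


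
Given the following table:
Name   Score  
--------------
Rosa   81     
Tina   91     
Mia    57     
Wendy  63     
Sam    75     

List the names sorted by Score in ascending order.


Sorting by Score (ascending):
  Mia: 57
  Wendy: 63
  Sam: 75
  Rosa: 81
  Tina: 91


ANSWER: Mia, Wendy, Sam, Rosa, Tina


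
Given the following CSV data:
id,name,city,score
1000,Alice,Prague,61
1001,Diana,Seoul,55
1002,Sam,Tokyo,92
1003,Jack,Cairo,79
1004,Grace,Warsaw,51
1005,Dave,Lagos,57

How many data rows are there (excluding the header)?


Counting rows (excluding header):
Header: id,name,city,score
Data rows: 6

ANSWER: 6


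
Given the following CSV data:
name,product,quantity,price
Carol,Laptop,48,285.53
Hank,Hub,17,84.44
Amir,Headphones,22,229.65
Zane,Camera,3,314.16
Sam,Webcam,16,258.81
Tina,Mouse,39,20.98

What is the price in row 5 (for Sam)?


Row 5: Sam
Column 'price' = 258.81

ANSWER: 258.81


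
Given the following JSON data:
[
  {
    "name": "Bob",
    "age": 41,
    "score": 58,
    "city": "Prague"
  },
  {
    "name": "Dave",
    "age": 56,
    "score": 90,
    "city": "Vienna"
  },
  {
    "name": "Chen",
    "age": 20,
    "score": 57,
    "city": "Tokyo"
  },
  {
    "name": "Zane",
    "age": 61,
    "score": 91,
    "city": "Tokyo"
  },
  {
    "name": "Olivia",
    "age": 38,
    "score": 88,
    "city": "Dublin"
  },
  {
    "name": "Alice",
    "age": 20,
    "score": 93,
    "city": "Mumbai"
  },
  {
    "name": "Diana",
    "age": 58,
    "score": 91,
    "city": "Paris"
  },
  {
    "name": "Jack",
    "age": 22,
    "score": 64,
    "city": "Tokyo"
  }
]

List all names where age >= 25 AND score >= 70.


Checking both conditions:
  Bob (age=41, score=58) -> no
  Dave (age=56, score=90) -> YES
  Chen (age=20, score=57) -> no
  Zane (age=61, score=91) -> YES
  Olivia (age=38, score=88) -> YES
  Alice (age=20, score=93) -> no
  Diana (age=58, score=91) -> YES
  Jack (age=22, score=64) -> no


ANSWER: Dave, Zane, Olivia, Diana


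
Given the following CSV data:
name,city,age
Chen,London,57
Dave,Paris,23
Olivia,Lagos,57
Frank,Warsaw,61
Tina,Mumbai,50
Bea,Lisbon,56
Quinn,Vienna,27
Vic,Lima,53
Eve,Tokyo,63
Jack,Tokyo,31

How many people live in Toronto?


Scanning city column for 'Toronto':
Total matches: 0

ANSWER: 0


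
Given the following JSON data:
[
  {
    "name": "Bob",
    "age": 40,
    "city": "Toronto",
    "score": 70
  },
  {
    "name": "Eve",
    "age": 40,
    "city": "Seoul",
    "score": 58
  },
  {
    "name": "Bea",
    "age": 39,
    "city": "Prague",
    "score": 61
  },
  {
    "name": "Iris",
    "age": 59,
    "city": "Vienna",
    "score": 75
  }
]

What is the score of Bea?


Looking up record where name = Bea
Record index: 2
Field 'score' = 61

ANSWER: 61


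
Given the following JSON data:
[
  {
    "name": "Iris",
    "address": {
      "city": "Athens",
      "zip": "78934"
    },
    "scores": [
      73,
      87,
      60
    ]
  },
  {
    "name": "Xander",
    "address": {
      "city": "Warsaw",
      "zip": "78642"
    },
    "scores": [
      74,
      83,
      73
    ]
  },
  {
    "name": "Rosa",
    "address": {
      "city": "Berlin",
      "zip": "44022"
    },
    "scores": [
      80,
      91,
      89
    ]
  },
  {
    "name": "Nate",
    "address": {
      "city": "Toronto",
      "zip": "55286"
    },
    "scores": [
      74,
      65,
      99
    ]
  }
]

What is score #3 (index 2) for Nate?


Path: records[3].scores[2]
Value: 99

ANSWER: 99


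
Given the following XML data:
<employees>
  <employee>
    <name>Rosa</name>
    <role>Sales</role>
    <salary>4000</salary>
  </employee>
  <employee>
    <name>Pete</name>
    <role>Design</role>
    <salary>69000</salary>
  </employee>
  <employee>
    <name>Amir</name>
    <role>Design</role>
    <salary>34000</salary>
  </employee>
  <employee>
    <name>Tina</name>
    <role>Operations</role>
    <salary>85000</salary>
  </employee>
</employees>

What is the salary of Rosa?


Searching for <employee> with <name>Rosa</name>
Found at position 1
<salary>4000</salary>

ANSWER: 4000


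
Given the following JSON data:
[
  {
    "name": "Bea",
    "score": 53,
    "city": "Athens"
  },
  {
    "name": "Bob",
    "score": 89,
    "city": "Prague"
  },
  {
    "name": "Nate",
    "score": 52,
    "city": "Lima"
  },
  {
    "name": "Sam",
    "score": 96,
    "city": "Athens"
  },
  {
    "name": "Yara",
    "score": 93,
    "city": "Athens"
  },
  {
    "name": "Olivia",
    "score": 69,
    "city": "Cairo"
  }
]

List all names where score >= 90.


Filtering records where score >= 90:
  Bea (score=53) -> no
  Bob (score=89) -> no
  Nate (score=52) -> no
  Sam (score=96) -> YES
  Yara (score=93) -> YES
  Olivia (score=69) -> no


ANSWER: Sam, Yara


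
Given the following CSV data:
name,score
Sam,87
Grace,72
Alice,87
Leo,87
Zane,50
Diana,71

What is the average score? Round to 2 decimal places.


Scores: 87, 72, 87, 87, 50, 71
Sum = 454
Count = 6
Average = 454 / 6 = 75.67

ANSWER: 75.67


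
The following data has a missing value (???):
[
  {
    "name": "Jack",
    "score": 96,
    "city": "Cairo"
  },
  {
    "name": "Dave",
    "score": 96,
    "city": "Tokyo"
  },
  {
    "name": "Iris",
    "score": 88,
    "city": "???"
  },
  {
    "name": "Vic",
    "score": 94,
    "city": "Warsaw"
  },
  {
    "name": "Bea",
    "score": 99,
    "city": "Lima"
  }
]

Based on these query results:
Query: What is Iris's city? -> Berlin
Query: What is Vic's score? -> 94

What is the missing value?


The missing value is Iris's city
From query: Iris's city = Berlin

ANSWER: Berlin


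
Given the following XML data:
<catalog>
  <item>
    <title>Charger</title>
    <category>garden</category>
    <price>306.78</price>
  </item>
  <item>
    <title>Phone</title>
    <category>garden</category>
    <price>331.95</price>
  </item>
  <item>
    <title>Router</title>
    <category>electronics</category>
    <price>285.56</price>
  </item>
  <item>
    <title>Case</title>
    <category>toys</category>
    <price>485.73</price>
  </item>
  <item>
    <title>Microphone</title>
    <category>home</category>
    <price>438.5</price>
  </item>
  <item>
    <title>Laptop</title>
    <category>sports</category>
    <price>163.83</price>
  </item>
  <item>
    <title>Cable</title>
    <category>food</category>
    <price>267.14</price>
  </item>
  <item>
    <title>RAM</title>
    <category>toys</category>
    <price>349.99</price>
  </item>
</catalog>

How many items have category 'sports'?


Scanning <item> elements for <category>sports</category>:
  Item 6: Laptop -> MATCH
Count: 1

ANSWER: 1


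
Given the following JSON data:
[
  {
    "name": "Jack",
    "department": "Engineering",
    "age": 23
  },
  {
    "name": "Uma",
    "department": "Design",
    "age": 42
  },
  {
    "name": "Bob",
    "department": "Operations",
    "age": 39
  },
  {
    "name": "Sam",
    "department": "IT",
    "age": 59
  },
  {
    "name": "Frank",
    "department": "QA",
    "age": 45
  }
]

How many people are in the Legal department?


Scanning records for department = Legal
  No matches found
Count: 0

ANSWER: 0


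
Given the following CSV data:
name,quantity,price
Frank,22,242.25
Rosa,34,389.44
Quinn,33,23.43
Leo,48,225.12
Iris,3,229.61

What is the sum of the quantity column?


Values in 'quantity' column:
  Row 1: 22
  Row 2: 34
  Row 3: 33
  Row 4: 48
  Row 5: 3
Sum = 22 + 34 + 33 + 48 + 3 = 140

ANSWER: 140


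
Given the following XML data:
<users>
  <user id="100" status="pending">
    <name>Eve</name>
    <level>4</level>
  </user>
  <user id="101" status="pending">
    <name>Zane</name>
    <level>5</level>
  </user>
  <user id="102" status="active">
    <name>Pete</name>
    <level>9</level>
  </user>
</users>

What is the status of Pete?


Finding user with name = Pete
user id="102" status="active"

ANSWER: active


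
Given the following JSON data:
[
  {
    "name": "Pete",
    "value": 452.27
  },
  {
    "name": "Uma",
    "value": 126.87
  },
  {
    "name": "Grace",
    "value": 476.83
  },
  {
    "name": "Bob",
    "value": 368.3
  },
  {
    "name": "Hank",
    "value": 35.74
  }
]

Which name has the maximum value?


Comparing values:
  Pete: 452.27
  Uma: 126.87
  Grace: 476.83
  Bob: 368.3
  Hank: 35.74
Maximum: Grace (476.83)

ANSWER: Grace


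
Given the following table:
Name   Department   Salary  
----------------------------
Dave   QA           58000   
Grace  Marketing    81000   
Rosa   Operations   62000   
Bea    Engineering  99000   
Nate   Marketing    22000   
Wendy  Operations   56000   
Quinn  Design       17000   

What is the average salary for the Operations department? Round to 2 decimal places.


Operations department members:
  Rosa: 62000
  Wendy: 56000
Sum = 118000
Count = 2
Average = 118000 / 2 = 59000.00

ANSWER: 59000.00


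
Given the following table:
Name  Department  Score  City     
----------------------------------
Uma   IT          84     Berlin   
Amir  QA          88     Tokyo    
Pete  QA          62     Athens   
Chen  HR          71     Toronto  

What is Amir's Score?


Row 2: Amir
Score = 88

ANSWER: 88


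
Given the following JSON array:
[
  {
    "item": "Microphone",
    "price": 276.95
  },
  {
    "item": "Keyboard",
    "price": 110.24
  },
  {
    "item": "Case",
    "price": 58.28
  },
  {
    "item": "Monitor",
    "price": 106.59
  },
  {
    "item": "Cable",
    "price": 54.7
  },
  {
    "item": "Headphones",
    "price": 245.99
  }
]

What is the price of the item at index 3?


Array index 3 -> Monitor
price = 106.59

ANSWER: 106.59


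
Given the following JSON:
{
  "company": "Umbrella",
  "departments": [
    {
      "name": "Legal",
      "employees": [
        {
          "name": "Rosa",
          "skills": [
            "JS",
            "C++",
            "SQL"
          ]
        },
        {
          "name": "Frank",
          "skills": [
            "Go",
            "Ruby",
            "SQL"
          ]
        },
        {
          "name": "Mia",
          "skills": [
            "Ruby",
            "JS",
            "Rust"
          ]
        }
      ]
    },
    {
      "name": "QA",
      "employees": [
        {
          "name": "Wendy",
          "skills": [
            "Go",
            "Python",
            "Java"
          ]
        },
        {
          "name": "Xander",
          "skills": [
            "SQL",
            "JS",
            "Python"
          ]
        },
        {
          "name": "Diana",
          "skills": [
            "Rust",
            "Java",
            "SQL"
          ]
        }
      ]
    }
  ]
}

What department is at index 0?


Path: departments[0].name
Value: Legal

ANSWER: Legal


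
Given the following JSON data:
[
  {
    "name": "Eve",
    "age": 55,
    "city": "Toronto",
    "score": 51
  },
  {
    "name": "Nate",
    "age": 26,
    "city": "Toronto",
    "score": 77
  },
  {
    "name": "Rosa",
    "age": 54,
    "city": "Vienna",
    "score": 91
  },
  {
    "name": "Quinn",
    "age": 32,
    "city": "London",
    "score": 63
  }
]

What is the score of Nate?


Looking up record where name = Nate
Record index: 1
Field 'score' = 77

ANSWER: 77


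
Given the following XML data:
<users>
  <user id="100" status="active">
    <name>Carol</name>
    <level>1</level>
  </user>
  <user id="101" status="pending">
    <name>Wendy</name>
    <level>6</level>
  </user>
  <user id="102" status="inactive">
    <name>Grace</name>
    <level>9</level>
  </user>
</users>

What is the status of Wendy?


Finding user with name = Wendy
user id="101" status="pending"

ANSWER: pending


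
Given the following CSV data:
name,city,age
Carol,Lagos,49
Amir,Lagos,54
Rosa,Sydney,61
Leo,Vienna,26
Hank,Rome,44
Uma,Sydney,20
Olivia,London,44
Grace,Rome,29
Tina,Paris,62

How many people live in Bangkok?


Scanning city column for 'Bangkok':
Total matches: 0

ANSWER: 0


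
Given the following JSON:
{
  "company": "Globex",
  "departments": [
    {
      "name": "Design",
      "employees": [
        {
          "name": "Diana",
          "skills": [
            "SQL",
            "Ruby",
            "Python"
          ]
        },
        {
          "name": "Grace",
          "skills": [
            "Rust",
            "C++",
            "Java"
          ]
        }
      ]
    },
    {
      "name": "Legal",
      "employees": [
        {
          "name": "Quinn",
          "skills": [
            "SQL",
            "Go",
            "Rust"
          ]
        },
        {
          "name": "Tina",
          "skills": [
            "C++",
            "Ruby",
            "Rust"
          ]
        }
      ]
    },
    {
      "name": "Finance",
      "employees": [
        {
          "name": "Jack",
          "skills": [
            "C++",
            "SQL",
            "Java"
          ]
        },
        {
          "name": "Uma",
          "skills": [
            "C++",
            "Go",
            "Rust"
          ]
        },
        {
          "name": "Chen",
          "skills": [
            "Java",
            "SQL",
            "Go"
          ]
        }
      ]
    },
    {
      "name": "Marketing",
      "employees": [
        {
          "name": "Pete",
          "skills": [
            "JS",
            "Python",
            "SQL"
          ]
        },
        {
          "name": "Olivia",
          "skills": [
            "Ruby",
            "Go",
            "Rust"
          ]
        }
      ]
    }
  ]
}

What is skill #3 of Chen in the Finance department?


Path: departments[2].employees[2].skills[2]
Value: Go

ANSWER: Go


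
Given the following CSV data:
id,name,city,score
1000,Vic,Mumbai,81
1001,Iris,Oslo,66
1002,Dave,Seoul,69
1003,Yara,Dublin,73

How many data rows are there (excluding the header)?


Counting rows (excluding header):
Header: id,name,city,score
Data rows: 4

ANSWER: 4


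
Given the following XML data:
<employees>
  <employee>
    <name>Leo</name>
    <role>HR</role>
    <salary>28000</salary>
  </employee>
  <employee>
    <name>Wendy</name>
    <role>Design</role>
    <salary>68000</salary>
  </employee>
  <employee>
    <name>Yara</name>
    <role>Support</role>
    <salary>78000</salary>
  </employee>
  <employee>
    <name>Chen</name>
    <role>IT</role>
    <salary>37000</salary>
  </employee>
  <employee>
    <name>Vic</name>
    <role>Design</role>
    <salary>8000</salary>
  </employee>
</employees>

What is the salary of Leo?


Searching for <employee> with <name>Leo</name>
Found at position 1
<salary>28000</salary>

ANSWER: 28000


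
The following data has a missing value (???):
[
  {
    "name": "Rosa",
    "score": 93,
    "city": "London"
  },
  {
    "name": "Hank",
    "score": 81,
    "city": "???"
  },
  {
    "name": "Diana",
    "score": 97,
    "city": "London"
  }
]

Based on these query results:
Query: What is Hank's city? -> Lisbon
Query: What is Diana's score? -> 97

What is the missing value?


The missing value is Hank's city
From query: Hank's city = Lisbon

ANSWER: Lisbon


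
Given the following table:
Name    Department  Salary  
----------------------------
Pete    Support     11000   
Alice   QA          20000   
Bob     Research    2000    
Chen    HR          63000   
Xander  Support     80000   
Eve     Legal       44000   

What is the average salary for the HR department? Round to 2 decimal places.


HR department members:
  Chen: 63000
Sum = 63000
Count = 1
Average = 63000 / 1 = 63000.00

ANSWER: 63000.00


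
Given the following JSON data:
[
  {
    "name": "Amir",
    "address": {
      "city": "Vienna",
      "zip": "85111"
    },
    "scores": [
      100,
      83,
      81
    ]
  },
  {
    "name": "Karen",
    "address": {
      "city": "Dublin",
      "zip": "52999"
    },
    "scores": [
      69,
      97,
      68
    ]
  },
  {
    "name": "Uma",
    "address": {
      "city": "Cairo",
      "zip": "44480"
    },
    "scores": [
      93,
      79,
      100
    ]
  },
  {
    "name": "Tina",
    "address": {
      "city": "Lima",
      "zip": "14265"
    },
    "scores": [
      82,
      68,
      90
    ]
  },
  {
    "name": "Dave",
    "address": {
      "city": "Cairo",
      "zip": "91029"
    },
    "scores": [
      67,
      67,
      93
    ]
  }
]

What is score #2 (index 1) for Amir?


Path: records[0].scores[1]
Value: 83

ANSWER: 83


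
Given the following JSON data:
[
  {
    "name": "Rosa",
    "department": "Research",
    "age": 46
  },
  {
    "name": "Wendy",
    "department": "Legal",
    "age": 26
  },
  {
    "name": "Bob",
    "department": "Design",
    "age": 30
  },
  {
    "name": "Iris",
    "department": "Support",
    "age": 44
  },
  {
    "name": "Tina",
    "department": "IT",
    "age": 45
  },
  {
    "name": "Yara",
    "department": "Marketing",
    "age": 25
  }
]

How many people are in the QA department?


Scanning records for department = QA
  No matches found
Count: 0

ANSWER: 0
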